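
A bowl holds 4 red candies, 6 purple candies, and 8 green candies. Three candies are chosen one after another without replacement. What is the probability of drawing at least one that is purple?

149/204

P(no purple) = 12/18 × 11/17 × 10/16 = 1320/4896 = 55/204.
P(at least one) = 1 − 55/204 = 149/204.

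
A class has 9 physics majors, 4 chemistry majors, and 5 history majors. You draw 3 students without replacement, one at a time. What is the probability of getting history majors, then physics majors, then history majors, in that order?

Chain rule:
P = 5/18 × 9/17 × 4/16 = 180/4896 = 5/136.

5/136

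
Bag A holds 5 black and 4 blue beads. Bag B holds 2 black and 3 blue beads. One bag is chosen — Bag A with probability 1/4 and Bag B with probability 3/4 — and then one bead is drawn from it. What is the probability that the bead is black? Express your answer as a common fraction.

79/180

From Bag A: P(black) = 5/9.
From Bag B: P(black) = 2/5.
Total probability = (1/4)(5/9) + (3/4)(2/5) = 79/180.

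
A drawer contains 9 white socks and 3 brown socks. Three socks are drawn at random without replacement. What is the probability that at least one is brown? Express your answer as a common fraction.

34/55

P(no brown) = 9/12 × 8/11 × 7/10 = 504/1320 = 21/55.
P(at least one) = 1 − 21/55 = 34/55.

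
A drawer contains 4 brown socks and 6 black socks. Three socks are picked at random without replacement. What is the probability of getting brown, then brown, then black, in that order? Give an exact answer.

Each draw changes the counts, so multiply the conditional probabilities along the sequence:
P = 4/10 × 3/9 × 6/8 = 72/720 = 1/10.

1/10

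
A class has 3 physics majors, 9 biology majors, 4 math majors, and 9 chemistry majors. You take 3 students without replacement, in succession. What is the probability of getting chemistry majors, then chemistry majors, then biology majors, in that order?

27/575

Multiply the probability of each draw given the previous ones:
P = 9/25 × 8/24 × 9/23 = 648/13800 = 27/575.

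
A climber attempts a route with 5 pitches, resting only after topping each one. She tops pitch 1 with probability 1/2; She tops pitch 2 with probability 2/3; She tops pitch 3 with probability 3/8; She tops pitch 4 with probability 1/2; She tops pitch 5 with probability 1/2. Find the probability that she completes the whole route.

1/32

The events are sequential, so multiply the conditional probabilities:
P = 1/2 × 2/3 × 3/8 × 1/2 × 1/2 = 6/192 = 1/32.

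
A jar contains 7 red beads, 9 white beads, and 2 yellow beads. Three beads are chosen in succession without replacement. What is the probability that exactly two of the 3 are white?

27/68

One ordering (white drawn first) has probability 9/18 × 8/17 × 9/16 = 648/4896 = 9/68.
There are C(3,2) = 3 such orderings, each equally likely, so P = 3 × 9/68 = 27/68.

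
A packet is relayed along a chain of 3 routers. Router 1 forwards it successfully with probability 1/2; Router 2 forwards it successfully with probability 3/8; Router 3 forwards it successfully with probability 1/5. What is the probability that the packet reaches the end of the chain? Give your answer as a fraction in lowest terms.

3/80

The events are sequential, so multiply the conditional probabilities:
P = 1/2 × 3/8 × 1/5 = 3/80.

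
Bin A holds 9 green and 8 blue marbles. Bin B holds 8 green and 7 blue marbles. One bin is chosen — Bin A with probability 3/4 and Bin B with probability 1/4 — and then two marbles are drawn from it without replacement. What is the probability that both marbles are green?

From Bin A: P(both green) = (9/17)(8/16) = 9/34.
From Bin B: P(both green) = (8/15)(7/14) = 4/15.
Total probability = (3/4)(9/34) + (1/4)(4/15) = 541/2040.

541/2040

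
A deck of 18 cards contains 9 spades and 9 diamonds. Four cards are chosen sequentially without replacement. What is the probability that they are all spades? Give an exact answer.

7/170

P = 9/18 × 8/17 × 7/16 × 6/15 = 3024/73440 = 7/170.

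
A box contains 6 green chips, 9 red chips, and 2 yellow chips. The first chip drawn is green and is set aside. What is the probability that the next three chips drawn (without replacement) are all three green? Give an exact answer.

1/56

After the first draw, 5 of the remaining 16 chips are green.
P = 5/16 × 4/15 × 3/14 = 60/3360 = 1/56.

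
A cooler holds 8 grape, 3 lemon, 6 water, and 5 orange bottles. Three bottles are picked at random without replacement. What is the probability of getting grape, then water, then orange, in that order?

Each draw changes the counts, so multiply the conditional probabilities along the sequence:
P = 8/22 × 6/21 × 5/20 = 240/9240 = 2/77.

2/77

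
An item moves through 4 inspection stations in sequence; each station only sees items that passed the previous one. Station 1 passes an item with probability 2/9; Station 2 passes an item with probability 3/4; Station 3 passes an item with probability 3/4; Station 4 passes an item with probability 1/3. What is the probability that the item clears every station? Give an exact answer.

The events are sequential, so multiply the conditional probabilities:
P = 2/9 × 3/4 × 3/4 × 1/3 = 18/432 = 1/24.

1/24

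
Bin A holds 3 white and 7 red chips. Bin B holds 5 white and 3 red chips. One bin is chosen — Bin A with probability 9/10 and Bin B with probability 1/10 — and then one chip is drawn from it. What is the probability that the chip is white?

From Bin A: P(white) = 3/10.
From Bin B: P(white) = 5/8.
Total probability = (9/10)(3/10) + (1/10)(5/8) = 133/400.

133/400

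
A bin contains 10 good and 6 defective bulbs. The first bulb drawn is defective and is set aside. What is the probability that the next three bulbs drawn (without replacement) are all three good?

After the first draw, 10 of the remaining 15 bulbs are good.
P = 10/15 × 9/14 × 8/13 = 720/2730 = 24/91.

24/91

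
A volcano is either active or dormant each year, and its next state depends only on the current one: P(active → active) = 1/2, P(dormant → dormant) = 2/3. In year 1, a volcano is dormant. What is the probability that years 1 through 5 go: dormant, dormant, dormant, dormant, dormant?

Year 1 is given. For each transition, use the conditional probability from the current state:
P(dormant | dormant) = 2/3; P(dormant | dormant) = 2/3; P(dormant | dormant) = 2/3; P(dormant | dormant) = 2/3.
P = 2/3 × 2/3 × 2/3 × 2/3 = 16/81.

16/81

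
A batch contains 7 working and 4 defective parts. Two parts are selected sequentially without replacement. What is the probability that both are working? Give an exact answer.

P(all working) = 7/11 × 6/10 = 42/110 = 21/55.

21/55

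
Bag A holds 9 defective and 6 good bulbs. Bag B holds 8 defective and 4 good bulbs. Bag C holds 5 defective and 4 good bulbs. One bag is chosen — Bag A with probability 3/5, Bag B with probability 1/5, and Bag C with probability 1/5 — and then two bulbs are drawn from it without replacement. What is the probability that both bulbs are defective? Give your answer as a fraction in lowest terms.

11993/34650

From Bag A: P(both defective) = (9/15)(8/14) = 12/35.
From Bag B: P(both defective) = (8/12)(7/11) = 14/33.
From Bag C: P(both defective) = (5/9)(4/8) = 5/18.
Total probability = (3/5)(12/35) + (1/5)(14/33) + (1/5)(5/18) = 11993/34650.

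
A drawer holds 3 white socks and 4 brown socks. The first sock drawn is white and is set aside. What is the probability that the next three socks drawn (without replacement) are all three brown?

1/5

With the first sock removed, 4 brown remain out of 6.
P = 4/6 × 3/5 × 2/4 = 24/120 = 1/5.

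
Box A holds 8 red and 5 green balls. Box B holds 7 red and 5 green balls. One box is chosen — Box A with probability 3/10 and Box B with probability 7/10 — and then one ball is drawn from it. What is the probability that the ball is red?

From Box A: P(red) = 8/13.
From Box B: P(red) = 7/12.
Total probability = (3/10)(8/13) + (7/10)(7/12) = 185/312.

185/312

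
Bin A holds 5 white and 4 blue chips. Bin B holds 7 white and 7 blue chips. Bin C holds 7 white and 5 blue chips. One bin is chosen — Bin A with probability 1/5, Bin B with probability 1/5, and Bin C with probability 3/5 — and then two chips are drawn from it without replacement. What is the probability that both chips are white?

1883/6435

From Bin A: P(both white) = (5/9)(4/8) = 5/18.
From Bin B: P(both white) = (7/14)(6/13) = 3/13.
From Bin C: P(both white) = (7/12)(6/11) = 7/22.
Total probability = (1/5)(5/18) + (1/5)(3/13) + (3/5)(7/22) = 1883/6435.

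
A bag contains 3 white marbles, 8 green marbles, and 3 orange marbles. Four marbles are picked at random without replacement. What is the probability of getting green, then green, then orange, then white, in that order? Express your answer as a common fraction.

Chain rule:
P = 8/14 × 7/13 × 3/12 × 3/11 = 504/24024 = 3/143.

3/143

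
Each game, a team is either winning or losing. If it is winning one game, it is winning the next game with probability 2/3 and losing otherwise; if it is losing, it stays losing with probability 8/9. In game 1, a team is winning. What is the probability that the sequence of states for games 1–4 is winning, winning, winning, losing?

4/27

Game 1 is given. For each transition, use the conditional probability from the current state:
P(winning | winning) = 2/3; P(winning | winning) = 2/3; P(losing | winning) = 1/3.
P = 2/3 × 2/3 × 1/3 = 4/27.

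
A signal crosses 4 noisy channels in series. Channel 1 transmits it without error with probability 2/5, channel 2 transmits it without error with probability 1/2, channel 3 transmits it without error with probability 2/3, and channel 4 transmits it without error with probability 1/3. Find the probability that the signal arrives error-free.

2/45

Multiplying along the chain,
P = 2/5 × 1/2 × 2/3 × 1/3 = 4/90 = 2/45.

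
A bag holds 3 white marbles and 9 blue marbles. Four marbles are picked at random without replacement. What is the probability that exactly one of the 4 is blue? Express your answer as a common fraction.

One ordering (blue drawn first) has probability 9/12 × 3/11 × 2/10 × 1/9 = 54/11880 = 1/220.
There are C(4,1) = 4 such orderings, each equally likely, so P = 4 × 1/220 = 1/55.

1/55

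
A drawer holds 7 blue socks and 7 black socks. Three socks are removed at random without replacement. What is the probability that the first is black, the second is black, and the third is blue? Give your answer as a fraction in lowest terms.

Multiply the probability of each draw given the previous ones:
P = 7/14 × 6/13 × 7/12 = 294/2184 = 7/52.

7/52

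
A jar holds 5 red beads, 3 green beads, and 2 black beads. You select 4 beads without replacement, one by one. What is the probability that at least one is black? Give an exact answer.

P(no black) = 8/10 × 7/9 × 6/8 × 5/7 = 1680/5040 = 1/3.
P(at least one) = 1 − 1/3 = 2/3.

2/3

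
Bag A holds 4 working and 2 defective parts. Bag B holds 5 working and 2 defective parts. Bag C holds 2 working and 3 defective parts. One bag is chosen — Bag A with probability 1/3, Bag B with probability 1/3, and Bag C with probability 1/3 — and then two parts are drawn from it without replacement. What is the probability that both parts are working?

41/126

From Bag A: P(both working) = (4/6)(3/5) = 2/5.
From Bag B: P(both working) = (5/7)(4/6) = 10/21.
From Bag C: P(both working) = (2/5)(1/4) = 1/10.
Total probability = (1/3)(2/5) + (1/3)(10/21) + (1/3)(1/10) = 41/126.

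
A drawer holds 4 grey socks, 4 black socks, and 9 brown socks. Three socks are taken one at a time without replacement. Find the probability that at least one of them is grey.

P(no grey) = 13/17 × 12/16 × 11/15 = 1716/4080 = 143/340.
P(at least one) = 1 − 143/340 = 197/340.

197/340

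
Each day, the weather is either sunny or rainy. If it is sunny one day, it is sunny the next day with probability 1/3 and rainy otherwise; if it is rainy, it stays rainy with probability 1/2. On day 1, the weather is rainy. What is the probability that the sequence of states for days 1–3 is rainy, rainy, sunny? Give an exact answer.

1/4

Day 1 is given. For each transition, use the conditional probability from the current state:
P(rainy | rainy) = 1/2; P(sunny | rainy) = 1/2.
P = 1/2 × 1/2 = 1/4.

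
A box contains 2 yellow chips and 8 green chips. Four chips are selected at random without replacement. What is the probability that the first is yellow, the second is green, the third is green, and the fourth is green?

2/15

Chain rule:
P = 2/10 × 8/9 × 7/8 × 6/7 = 672/5040 = 2/15.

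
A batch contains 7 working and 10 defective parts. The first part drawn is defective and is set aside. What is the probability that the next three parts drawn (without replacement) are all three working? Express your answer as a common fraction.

1/16

With the first part removed, 7 working remain out of 16.
P = 7/16 × 6/15 × 5/14 = 210/3360 = 1/16.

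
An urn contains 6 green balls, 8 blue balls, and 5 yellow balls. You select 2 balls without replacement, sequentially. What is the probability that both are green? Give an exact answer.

5/57

P = 6/19 × 5/18 = 30/342 = 5/57.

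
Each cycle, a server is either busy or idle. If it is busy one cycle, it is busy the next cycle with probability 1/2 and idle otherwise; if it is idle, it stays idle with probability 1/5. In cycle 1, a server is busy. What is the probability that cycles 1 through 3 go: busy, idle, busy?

2/5

Cycle 1 is given. For each transition, use the conditional probability from the current state:
P(idle | busy) = 1/2; P(busy | idle) = 4/5.
P = 1/2 × 4/5 = 4/10 = 2/5.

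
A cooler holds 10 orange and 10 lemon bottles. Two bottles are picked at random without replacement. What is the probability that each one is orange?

9/38

P(all orange) = 10/20 × 9/19 = 90/380 = 9/38.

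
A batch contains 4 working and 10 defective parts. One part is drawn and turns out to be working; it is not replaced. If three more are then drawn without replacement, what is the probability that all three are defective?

After the first draw, 10 of the remaining 13 parts are defective.
P = 10/13 × 9/12 × 8/11 = 720/1716 = 60/143.

60/143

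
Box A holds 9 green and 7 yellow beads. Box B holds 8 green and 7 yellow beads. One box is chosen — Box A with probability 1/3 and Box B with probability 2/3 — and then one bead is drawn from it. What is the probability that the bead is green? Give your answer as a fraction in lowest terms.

391/720

From Box A: P(green) = 9/16.
From Box B: P(green) = 8/15.
Total probability = (1/3)(9/16) + (2/3)(8/15) = 391/720.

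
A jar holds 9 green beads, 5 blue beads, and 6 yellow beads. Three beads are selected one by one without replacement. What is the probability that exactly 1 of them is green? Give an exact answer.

33/76

One ordering (green drawn first) has probability 9/20 × 11/19 × 10/18 = 990/6840 = 11/76.
There are C(3,1) = 3 such orderings, each equally likely, so P = 3 × 11/76 = 33/76.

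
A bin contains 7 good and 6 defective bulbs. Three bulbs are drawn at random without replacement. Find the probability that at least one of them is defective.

P(no defective) = 7/13 × 6/12 × 5/11 = 210/1716 = 35/286.
P(at least one) = 1 − 35/286 = 251/286.

251/286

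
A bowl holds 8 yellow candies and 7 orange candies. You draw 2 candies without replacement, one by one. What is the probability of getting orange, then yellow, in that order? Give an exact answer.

4/15

Chain rule:
P = 7/15 × 8/14 = 56/210 = 4/15.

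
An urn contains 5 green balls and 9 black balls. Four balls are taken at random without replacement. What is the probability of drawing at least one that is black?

996/1001

P(no black) = 5/14 × 4/13 × 3/12 × 2/11 = 120/24024 = 5/1001.
P(at least one) = 1 − 5/1001 = 996/1001.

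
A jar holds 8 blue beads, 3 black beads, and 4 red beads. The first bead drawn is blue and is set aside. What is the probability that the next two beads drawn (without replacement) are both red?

6/91

With the first bead removed, 4 red remain out of 14.
P = 4/14 × 3/13 = 12/182 = 6/91.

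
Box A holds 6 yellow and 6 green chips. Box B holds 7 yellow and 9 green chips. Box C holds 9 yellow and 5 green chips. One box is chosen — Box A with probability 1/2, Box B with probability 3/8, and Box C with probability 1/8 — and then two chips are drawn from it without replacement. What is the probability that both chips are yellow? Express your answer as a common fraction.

From Box A: P(both yellow) = (6/12)(5/11) = 5/22.
From Box B: P(both yellow) = (7/16)(6/15) = 7/40.
From Box C: P(both yellow) = (9/14)(8/13) = 36/91.
Total probability = (1/2)(5/22) + (3/8)(7/40) + (1/8)(36/91) = 73261/320320.

73261/320320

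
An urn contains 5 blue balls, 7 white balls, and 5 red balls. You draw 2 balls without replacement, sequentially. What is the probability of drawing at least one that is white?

P(no white) = 10/17 × 9/16 = 90/272 = 45/136.
P(at least one) = 1 − 45/136 = 91/136.

91/136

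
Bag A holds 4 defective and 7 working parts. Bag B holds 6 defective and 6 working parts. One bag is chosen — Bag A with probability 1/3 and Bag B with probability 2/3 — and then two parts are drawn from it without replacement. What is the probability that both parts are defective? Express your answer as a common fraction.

From Bag A: P(both defective) = (4/11)(3/10) = 6/55.
From Bag B: P(both defective) = (6/12)(5/11) = 5/22.
Total probability = (1/3)(6/55) + (2/3)(5/22) = 31/165.

31/165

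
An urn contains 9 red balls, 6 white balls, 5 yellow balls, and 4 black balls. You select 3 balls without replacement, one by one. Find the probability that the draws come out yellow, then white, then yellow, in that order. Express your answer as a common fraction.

5/506

Multiply the probability of each draw given the previous ones:
P = 5/24 × 6/23 × 4/22 = 120/12144 = 5/506.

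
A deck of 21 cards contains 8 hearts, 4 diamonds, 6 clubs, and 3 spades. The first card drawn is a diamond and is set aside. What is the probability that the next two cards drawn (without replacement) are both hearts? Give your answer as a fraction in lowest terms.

14/95

With the first card removed, 8 hearts remain out of 20.
P = 8/20 × 7/19 = 56/380 = 14/95.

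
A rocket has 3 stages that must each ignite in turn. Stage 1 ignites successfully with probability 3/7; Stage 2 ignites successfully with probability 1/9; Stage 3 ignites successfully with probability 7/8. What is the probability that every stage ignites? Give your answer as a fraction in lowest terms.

1/24

The events are sequential, so multiply the conditional probabilities:
P = 3/7 × 1/9 × 7/8 = 21/504 = 1/24.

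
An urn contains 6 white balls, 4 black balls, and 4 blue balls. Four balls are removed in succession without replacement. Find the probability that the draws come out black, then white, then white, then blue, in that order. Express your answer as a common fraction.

20/1001

Each draw changes the counts, so multiply the conditional probabilities along the sequence:
P = 4/14 × 6/13 × 5/12 × 4/11 = 480/24024 = 20/1001.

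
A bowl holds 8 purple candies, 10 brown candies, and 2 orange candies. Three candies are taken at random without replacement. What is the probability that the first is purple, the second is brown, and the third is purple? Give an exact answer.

14/171

Chain rule:
P = 8/20 × 10/19 × 7/18 = 560/6840 = 14/171.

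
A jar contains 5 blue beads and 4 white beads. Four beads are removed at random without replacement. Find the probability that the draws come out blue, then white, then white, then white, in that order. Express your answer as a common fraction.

5/126

Each draw changes the counts, so multiply the conditional probabilities along the sequence:
P = 5/9 × 4/8 × 3/7 × 2/6 = 120/3024 = 5/126.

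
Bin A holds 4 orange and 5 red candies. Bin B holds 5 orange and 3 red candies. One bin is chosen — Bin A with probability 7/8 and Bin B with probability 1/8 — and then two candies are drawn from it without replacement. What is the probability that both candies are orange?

4/21

From Bin A: P(both orange) = (4/9)(3/8) = 1/6.
From Bin B: P(both orange) = (5/8)(4/7) = 5/14.
Total probability = (7/8)(1/6) + (1/8)(5/14) = 4/21.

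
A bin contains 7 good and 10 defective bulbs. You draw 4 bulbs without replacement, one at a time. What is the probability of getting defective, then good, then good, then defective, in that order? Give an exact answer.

9/136

Chain rule:
P = 10/17 × 7/16 × 6/15 × 9/14 = 3780/57120 = 9/136.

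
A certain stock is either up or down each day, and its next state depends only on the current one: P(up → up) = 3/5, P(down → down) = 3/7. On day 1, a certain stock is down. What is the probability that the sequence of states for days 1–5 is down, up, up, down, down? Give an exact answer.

Day 1 is given. For each transition, use the conditional probability from the current state:
P(up | down) = 4/7; P(up | up) = 3/5; P(down | up) = 2/5; P(down | down) = 3/7.
P = 4/7 × 3/5 × 2/5 × 3/7 = 72/1225.

72/1225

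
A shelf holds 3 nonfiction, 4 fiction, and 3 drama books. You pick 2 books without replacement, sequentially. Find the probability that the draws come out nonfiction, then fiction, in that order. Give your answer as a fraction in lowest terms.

2/15

Each draw changes the counts, so multiply the conditional probabilities along the sequence:
P = 3/10 × 4/9 = 12/90 = 2/15.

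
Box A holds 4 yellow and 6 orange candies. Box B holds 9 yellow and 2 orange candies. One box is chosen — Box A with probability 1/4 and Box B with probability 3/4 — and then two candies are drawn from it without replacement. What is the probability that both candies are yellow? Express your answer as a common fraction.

173/330

From Box A: P(both yellow) = (4/10)(3/9) = 2/15.
From Box B: P(both yellow) = (9/11)(8/10) = 36/55.
Total probability = (1/4)(2/15) + (3/4)(36/55) = 173/330.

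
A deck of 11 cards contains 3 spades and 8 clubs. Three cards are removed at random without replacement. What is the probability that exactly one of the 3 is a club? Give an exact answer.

8/55

One ordering (a club drawn first) has probability 8/11 × 3/10 × 2/9 = 48/990 = 8/165.
There are C(3,1) = 3 such orderings, each equally likely, so P = 3 × 8/165 = 8/55.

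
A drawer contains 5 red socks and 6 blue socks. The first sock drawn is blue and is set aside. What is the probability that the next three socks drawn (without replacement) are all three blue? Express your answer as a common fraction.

After the first draw, 5 of the remaining 10 socks are blue.
P = 5/10 × 4/9 × 3/8 = 60/720 = 1/12.

1/12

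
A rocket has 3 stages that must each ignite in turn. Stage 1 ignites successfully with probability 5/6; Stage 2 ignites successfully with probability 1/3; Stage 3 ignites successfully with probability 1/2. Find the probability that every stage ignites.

5/36

Multiplying along the chain,
P = 5/6 × 1/3 × 1/2 = 5/36.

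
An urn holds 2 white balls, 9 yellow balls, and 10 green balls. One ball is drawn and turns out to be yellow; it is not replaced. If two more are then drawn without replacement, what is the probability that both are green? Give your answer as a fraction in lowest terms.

9/38

After the first draw, 10 of the remaining 20 balls are green.
P = 10/20 × 9/19 = 90/380 = 9/38.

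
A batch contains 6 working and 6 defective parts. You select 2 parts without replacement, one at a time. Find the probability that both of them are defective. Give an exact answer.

5/22

P(every draw is defective) = 6/12 × 5/11 = 30/132 = 5/22.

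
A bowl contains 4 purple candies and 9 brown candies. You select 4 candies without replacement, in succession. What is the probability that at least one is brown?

714/715

P(no brown) = 4/13 × 3/12 × 2/11 × 1/10 = 24/17160 = 1/715.
P(at least one) = 1 − 1/715 = 714/715.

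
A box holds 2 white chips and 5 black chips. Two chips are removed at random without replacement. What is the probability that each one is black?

10/21

P(all black) = 5/7 × 4/6 = 20/42 = 10/21.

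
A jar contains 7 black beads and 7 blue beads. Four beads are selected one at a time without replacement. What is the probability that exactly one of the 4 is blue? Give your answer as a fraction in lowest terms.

One ordering (blue drawn first) has probability 7/14 × 7/13 × 6/12 × 5/11 = 1470/24024 = 35/572.
There are C(4,1) = 4 such orderings, each equally likely, so P = 4 × 35/572 = 35/143.

35/143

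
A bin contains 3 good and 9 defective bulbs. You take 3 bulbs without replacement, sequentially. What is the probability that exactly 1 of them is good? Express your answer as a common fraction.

One ordering (good drawn first) has probability 3/12 × 9/11 × 8/10 = 216/1320 = 9/55.
There are C(3,1) = 3 such orderings, each equally likely, so P = 3 × 9/55 = 27/55.

27/55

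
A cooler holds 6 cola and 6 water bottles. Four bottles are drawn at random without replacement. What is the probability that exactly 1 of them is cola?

8/33

One ordering (cola drawn first) has probability 6/12 × 6/11 × 5/10 × 4/9 = 720/11880 = 2/33.
There are C(4,1) = 4 such orderings, each equally likely, so P = 4 × 2/33 = 8/33.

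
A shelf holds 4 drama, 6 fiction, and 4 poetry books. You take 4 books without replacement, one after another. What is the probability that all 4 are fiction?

P(every draw is fiction) = 6/14 × 5/13 × 4/12 × 3/11 = 360/24024 = 15/1001.

15/1001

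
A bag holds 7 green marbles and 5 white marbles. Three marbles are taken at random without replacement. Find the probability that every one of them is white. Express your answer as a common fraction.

1/22

P = 5/12 × 4/11 × 3/10 = 60/1320 = 1/22.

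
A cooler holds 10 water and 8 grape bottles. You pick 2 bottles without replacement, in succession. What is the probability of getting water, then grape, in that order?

Each draw changes the counts, so multiply the conditional probabilities along the sequence:
P = 10/18 × 8/17 = 80/306 = 40/153.

40/153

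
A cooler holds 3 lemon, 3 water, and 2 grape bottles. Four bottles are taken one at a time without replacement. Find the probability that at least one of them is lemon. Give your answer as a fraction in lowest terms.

13/14

P(no lemon) = 5/8 × 4/7 × 3/6 × 2/5 = 120/1680 = 1/14.
P(at least one) = 1 − 1/14 = 13/14.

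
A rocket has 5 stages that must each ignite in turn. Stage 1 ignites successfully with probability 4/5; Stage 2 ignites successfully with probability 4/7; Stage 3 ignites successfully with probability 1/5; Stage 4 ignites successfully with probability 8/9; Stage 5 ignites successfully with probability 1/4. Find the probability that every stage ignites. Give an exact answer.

32/1575

Multiplying along the chain,
P = 4/5 × 4/7 × 1/5 × 8/9 × 1/4 = 128/6300 = 32/1575.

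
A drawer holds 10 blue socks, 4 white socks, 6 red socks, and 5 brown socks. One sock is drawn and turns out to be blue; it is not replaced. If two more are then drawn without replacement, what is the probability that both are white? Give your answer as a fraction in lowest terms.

1/46

After the first draw, 4 of the remaining 24 socks are white.
P = 4/24 × 3/23 = 12/552 = 1/46.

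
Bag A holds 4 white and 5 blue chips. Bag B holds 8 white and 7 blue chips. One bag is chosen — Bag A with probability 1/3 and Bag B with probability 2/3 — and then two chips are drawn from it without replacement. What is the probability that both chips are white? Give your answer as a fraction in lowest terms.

From Bag A: P(both white) = (4/9)(3/8) = 1/6.
From Bag B: P(both white) = (8/15)(7/14) = 4/15.
Total probability = (1/3)(1/6) + (2/3)(4/15) = 7/30.

7/30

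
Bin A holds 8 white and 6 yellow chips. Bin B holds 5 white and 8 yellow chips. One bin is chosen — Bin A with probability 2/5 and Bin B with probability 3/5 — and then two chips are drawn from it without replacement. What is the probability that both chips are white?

From Bin A: P(both white) = (8/14)(7/13) = 4/13.
From Bin B: P(both white) = (5/13)(4/12) = 5/39.
Total probability = (2/5)(4/13) + (3/5)(5/39) = 1/5.

1/5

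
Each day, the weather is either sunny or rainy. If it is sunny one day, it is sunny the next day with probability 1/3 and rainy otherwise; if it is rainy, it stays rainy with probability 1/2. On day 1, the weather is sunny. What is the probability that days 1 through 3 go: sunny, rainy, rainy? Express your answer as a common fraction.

1/3

Day 1 is given. For each transition, use the conditional probability from the current state:
P(rainy | sunny) = 2/3; P(rainy | rainy) = 1/2.
P = 2/3 × 1/2 = 2/6 = 1/3.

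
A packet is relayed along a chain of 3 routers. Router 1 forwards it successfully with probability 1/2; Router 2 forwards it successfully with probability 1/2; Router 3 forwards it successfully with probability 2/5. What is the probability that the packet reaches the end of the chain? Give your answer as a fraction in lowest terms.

The events are sequential, so multiply the conditional probabilities:
P = 1/2 × 1/2 × 2/5 = 2/20 = 1/10.

1/10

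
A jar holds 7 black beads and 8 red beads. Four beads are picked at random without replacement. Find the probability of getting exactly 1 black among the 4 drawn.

One ordering (black drawn first) has probability 7/15 × 8/14 × 7/13 × 6/12 = 2352/32760 = 14/195.
There are C(4,1) = 4 such orderings, each equally likely, so P = 4 × 14/195 = 56/195.

56/195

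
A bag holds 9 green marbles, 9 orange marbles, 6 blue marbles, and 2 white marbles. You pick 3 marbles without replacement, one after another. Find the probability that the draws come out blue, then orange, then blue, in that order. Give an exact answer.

9/520

Chain rule:
P = 6/26 × 9/25 × 5/24 = 270/15600 = 9/520.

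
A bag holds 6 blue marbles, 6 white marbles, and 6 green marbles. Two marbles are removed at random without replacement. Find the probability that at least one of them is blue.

P(no blue) = 12/18 × 11/17 = 132/306 = 22/51.
P(at least one) = 1 − 22/51 = 29/51.

29/51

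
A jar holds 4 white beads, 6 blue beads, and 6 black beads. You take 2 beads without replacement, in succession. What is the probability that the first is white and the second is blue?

1/10

Chain rule:
P = 4/16 × 6/15 = 24/240 = 1/10.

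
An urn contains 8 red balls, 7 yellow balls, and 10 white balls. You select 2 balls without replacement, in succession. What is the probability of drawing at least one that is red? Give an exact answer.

41/75

P(no red) = 17/25 × 16/24 = 272/600 = 34/75.
P(at least one) = 1 − 34/75 = 41/75.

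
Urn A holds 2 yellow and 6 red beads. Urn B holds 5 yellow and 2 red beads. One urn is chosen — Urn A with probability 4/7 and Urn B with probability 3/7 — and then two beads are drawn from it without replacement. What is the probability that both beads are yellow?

From Urn A: P(both yellow) = (2/8)(1/7) = 1/28.
From Urn B: P(both yellow) = (5/7)(4/6) = 10/21.
Total probability = (4/7)(1/28) + (3/7)(10/21) = 11/49.

11/49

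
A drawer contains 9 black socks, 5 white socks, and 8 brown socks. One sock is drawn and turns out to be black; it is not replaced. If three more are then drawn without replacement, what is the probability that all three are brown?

With the first sock removed, 8 brown remain out of 21.
P = 8/21 × 7/20 × 6/19 = 336/7980 = 4/95.

4/95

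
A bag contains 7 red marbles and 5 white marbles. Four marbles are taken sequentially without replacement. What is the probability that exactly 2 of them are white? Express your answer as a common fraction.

14/33

One ordering (white drawn first) has probability 5/12 × 4/11 × 7/10 × 6/9 = 840/11880 = 7/99.
There are C(4,2) = 6 such orderings, each equally likely, so P = 6 × 7/99 = 14/33.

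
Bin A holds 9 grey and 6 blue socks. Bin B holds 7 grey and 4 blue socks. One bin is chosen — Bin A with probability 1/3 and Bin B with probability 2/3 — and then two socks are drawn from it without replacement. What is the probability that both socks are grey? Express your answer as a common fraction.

142/385

From Bin A: P(both grey) = (9/15)(8/14) = 12/35.
From Bin B: P(both grey) = (7/11)(6/10) = 21/55.
Total probability = (1/3)(12/35) + (2/3)(21/55) = 142/385.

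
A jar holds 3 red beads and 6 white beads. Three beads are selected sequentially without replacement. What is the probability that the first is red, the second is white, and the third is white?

5/28

Each draw changes the counts, so multiply the conditional probabilities along the sequence:
P = 3/9 × 6/8 × 5/7 = 90/504 = 5/28.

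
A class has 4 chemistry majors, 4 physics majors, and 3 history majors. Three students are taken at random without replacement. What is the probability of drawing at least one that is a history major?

109/165

P(no history majors) = 8/11 × 7/10 × 6/9 = 336/990 = 56/165.
P(at least one) = 1 − 56/165 = 109/165.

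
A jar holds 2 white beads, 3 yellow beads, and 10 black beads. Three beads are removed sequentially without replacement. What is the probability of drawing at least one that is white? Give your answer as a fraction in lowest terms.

P(no white) = 13/15 × 12/14 × 11/13 = 1716/2730 = 22/35.
P(at least one) = 1 − 22/35 = 13/35.

13/35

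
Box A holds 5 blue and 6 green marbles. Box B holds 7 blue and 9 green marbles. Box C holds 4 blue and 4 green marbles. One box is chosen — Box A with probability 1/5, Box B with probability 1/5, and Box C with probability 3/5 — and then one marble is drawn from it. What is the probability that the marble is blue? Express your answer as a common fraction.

From Box A: P(blue) = 5/11.
From Box B: P(blue) = 7/16.
From Box C: P(blue) = 4/8.
Total probability = (1/5)(5/11) + (1/5)(7/16) + (3/5)(4/8) = 421/880.

421/880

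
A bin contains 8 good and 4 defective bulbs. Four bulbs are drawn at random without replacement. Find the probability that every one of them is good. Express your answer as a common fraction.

P(all good) = 8/12 × 7/11 × 6/10 × 5/9 = 1680/11880 = 14/99.

14/99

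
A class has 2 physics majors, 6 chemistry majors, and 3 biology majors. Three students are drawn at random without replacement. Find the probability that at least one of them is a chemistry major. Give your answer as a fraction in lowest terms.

P(no chemistry majors) = 5/11 × 4/10 × 3/9 = 60/990 = 2/33.
P(at least one) = 1 − 2/33 = 31/33.

31/33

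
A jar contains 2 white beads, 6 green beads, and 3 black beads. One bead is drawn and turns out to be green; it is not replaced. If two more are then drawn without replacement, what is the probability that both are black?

1/15

With the first bead removed, 3 black remain out of 10.
P = 3/10 × 2/9 = 6/90 = 1/15.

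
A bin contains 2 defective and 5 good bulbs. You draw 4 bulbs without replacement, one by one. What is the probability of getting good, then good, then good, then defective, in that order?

1/7

Each draw changes the counts, so multiply the conditional probabilities along the sequence:
P = 5/7 × 4/6 × 3/5 × 2/4 = 120/840 = 1/7.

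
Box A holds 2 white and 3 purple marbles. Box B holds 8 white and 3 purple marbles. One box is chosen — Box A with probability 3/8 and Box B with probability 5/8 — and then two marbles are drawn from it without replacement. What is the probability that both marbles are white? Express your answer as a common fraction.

313/880

From Box A: P(both white) = (2/5)(1/4) = 1/10.
From Box B: P(both white) = (8/11)(7/10) = 28/55.
Total probability = (3/8)(1/10) + (5/8)(28/55) = 313/880.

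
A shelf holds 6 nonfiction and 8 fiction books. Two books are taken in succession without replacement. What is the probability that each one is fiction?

4/13

P(all fiction) = 8/14 × 7/13 = 56/182 = 4/13.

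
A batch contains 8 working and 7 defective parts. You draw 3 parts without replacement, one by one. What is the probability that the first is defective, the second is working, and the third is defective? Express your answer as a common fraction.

8/65

Chain rule:
P = 7/15 × 8/14 × 6/13 = 336/2730 = 8/65.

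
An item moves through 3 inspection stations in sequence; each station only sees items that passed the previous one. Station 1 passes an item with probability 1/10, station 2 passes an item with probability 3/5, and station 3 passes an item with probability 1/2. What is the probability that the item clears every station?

Each stage is reached only if all earlier stages succeed, so
P = 1/10 × 3/5 × 1/2 = 3/100.

3/100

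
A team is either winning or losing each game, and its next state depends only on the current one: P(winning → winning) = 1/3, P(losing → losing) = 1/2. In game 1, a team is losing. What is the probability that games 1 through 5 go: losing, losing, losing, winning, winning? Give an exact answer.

1/24

Game 1 is given. For each transition, use the conditional probability from the current state:
P(losing | losing) = 1/2; P(losing | losing) = 1/2; P(winning | losing) = 1/2; P(winning | winning) = 1/3.
P = 1/2 × 1/2 × 1/2 × 1/3 = 1/24.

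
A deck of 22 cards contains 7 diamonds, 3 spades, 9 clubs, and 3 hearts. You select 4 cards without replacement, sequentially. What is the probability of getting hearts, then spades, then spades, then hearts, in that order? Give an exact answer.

Multiply the probability of each draw given the previous ones:
P = 3/22 × 3/21 × 2/20 × 2/19 = 36/175560 = 3/14630.

3/14630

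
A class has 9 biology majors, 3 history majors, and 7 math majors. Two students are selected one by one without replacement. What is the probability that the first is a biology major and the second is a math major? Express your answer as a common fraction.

Each draw changes the counts, so multiply the conditional probabilities along the sequence:
P = 9/19 × 7/18 = 63/342 = 7/38.

7/38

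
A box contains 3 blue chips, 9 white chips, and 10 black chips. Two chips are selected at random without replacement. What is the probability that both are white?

P(every draw is white) = 9/22 × 8/21 = 72/462 = 12/77.

12/77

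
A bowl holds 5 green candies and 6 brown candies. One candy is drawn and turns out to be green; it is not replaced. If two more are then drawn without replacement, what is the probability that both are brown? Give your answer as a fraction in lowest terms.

With the first candy removed, 6 brown remain out of 10.
P = 6/10 × 5/9 = 30/90 = 1/3.

1/3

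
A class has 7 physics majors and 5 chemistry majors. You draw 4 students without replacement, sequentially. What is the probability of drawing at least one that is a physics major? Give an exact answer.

98/99

P(no physics majors) = 5/12 × 4/11 × 3/10 × 2/9 = 120/11880 = 1/99.
P(at least one) = 1 − 1/99 = 98/99.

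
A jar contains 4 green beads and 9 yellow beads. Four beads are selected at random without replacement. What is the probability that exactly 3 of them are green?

One ordering (green drawn first) has probability 4/13 × 3/12 × 2/11 × 9/10 = 216/17160 = 9/715.
There are C(4,3) = 4 such orderings, each equally likely, so P = 4 × 9/715 = 36/715.

36/715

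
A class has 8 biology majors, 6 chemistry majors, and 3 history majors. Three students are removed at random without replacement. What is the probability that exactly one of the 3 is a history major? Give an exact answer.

273/680

One ordering (a history major drawn first) has probability 3/17 × 14/16 × 13/15 = 546/4080 = 91/680.
There are C(3,1) = 3 such orderings, each equally likely, so P = 3 × 91/680 = 273/680.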